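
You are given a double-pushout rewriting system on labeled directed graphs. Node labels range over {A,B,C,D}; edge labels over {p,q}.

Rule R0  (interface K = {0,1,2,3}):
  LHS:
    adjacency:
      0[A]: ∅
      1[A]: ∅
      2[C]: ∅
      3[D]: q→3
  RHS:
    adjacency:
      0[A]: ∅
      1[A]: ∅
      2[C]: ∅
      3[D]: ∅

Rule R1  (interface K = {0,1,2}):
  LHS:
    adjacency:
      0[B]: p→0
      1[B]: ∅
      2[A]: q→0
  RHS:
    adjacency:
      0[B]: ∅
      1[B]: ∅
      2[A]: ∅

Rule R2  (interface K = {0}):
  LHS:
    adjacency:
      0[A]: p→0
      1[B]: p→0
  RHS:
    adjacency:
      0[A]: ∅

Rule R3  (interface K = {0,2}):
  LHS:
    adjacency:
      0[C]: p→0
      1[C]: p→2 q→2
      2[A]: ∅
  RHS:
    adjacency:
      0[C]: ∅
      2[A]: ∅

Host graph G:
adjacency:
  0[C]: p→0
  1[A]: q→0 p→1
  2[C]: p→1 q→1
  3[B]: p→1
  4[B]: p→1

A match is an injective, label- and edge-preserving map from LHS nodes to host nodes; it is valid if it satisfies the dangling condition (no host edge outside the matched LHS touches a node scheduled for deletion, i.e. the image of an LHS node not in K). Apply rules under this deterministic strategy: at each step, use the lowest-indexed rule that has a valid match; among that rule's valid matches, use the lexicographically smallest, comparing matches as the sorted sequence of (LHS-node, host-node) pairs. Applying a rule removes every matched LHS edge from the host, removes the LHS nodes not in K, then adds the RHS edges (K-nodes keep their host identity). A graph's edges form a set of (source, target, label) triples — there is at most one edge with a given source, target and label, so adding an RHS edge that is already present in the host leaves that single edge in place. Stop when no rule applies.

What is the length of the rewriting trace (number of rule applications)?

start.  V:5 E:7  edges: 0-p->0 1-q->0 1-p->1 2-p->1 2-q->1 3-p->1 4-p->1
1. fire R2 via {0↦1, 1↦3}  →  V:4 E:5  edges: 0-p->0 1-q->0 2-p->1 2-q->1 4-p->1
2. fire R3 via {0↦0, 1↦2, 2↦1}  →  V:3 E:2  edges: 1-q->0 4-p->1
halt: no rule applies after step 2

Answer: 2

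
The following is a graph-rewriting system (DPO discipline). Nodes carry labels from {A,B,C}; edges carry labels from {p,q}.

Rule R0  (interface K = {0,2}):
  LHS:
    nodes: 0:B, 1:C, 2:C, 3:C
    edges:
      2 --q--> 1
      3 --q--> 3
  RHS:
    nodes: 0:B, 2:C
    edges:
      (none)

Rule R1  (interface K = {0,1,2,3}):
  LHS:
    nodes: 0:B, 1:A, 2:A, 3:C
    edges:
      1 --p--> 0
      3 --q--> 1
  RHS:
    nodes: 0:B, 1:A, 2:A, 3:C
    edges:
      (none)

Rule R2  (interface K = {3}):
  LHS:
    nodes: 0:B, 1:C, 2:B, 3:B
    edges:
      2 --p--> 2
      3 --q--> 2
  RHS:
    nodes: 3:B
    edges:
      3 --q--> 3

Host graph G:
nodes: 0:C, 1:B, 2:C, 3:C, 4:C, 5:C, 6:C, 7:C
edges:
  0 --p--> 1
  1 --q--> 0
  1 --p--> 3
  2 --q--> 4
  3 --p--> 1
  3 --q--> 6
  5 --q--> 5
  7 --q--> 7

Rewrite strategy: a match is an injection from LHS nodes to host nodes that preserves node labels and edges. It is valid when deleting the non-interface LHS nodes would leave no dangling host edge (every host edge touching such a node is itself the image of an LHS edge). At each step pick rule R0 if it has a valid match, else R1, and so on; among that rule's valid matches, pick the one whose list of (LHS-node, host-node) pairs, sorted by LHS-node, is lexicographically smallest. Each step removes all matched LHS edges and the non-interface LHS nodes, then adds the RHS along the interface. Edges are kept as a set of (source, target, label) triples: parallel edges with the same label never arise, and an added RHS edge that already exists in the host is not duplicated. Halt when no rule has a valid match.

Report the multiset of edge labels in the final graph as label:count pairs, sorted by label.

[0] host  ⇒  8 nodes, 8 edges  {0-p->1 1-q->0 1-p->3 2-q->4 3-p->1 3-q->6 5-q->5 7-q->7}
[1] R0 @ {0↦1, 1↦4, 2↦2, 3↦5}  ⇒  6 nodes, 6 edges  {0-p->1 1-q->0 1-p->3 3-p->1 3-q->6 7-q->7}
[2] R0 @ {0↦1, 1↦6, 2↦3, 3↦7}  ⇒  4 nodes, 4 edges  {0-p->1 1-q->0 1-p->3 3-p->1}
halt: no rule applies after step 2
NF edges: [(0, 1, 'p'), (1, 0, 'q'), (1, 3, 'p'), (3, 1, 'p')]

Answer: p:3 q:1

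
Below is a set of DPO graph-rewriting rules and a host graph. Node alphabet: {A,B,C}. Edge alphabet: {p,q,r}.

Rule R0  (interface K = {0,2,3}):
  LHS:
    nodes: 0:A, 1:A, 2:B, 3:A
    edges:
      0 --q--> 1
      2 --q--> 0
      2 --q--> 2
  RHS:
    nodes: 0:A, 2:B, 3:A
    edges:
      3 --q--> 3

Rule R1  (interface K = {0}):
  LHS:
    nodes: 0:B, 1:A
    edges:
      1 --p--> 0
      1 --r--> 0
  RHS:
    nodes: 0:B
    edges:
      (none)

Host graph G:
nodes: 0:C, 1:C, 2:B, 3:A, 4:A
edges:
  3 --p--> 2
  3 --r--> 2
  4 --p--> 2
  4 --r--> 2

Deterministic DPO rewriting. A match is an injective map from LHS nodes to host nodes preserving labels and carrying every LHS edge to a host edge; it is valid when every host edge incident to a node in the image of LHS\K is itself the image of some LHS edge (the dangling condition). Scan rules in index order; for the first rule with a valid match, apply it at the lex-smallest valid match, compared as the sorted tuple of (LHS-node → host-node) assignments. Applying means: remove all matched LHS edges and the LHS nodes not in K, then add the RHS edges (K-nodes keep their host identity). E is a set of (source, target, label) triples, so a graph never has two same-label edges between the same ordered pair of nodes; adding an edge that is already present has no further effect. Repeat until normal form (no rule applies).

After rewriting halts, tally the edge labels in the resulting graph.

Answer: (no edges)

Derivation:
[0] host  ⇒  5 nodes, 4 edges  {3-p->2 3-r->2 4-p->2 4-r->2}
[1] R1 @ {0↦2, 1↦3}  ⇒  4 nodes, 2 edges  {4-p->2 4-r->2}
[2] R1 @ {0↦2, 1↦4}  ⇒  3 nodes, 0 edges  {∅}
halt: no rule applies after step 2
NF edges: []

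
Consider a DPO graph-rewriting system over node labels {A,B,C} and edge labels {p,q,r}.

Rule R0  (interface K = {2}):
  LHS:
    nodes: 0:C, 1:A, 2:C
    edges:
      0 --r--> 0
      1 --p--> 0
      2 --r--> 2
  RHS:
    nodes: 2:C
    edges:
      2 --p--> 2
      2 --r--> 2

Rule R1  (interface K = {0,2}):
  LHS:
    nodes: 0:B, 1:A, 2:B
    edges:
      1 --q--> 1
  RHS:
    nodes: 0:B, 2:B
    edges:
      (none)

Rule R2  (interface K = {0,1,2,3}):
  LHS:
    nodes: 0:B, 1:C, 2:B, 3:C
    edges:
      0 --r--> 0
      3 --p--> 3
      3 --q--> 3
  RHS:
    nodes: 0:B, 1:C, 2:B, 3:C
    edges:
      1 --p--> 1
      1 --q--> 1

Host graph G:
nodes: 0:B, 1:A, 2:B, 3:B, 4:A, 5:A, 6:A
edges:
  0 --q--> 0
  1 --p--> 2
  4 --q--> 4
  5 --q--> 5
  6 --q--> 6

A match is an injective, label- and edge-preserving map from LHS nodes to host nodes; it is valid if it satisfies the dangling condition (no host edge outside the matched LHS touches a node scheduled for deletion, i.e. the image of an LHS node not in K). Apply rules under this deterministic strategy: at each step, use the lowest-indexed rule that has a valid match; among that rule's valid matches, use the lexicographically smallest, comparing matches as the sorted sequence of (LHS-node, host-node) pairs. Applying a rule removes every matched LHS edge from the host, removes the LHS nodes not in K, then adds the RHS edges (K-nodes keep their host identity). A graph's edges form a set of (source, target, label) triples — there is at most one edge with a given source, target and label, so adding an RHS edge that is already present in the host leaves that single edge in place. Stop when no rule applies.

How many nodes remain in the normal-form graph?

Answer: 4

Rewrite trace:
initial: |V|=7 |E|=5  E = 0-q->0 1-p->2 4-q->4 5-q->5 6-q->6
step 1: apply R1 at {0↦0, 1↦4, 2↦2}  → |V|=6 |E|=4  E = 0-q->0 1-p->2 5-q->5 6-q->6
step 2: apply R1 at {0↦0, 1↦5, 2↦2}  → |V|=5 |E|=3  E = 0-q->0 1-p->2 6-q->6
step 3: apply R1 at {0↦0, 1↦6, 2↦2}  → |V|=4 |E|=2  E = 0-q->0 1-p->2
normal form: no rule applies after step 3
NF nodes: {0:B, 1:A, 2:B, 3:B}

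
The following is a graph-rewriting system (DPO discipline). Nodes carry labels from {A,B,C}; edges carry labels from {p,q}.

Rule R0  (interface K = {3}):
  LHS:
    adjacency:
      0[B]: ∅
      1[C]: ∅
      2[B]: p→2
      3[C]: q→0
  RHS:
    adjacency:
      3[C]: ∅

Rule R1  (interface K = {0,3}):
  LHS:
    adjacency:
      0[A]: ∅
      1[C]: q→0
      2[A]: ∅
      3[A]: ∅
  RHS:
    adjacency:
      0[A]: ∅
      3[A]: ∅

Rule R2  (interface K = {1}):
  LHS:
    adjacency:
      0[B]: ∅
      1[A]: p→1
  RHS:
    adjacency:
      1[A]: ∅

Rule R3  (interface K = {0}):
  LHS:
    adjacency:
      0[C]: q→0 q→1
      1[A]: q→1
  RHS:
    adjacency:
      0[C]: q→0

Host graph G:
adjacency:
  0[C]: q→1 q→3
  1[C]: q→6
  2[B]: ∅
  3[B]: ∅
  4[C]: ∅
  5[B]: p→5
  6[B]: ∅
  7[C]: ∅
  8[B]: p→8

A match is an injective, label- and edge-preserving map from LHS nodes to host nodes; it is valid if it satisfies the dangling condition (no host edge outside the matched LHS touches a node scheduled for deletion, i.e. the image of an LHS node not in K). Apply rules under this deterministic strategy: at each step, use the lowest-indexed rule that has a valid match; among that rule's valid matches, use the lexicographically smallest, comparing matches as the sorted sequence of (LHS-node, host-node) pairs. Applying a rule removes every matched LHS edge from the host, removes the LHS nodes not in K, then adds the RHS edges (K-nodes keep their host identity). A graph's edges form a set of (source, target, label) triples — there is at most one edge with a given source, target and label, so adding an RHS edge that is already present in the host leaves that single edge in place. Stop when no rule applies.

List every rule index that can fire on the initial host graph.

R0: 8 valid matches — {0↦3, 1↦4, 2↦5, 3↦0}, {0↦3, 1↦4, 2↦8, 3↦0}, {0↦3, 1↦7, 2↦5, 3↦0} (+5 more)
R1: no valid match — LHS pattern not found
R2: no valid match — LHS pattern not found
R3: no valid match — LHS pattern not found

Answer: [R0]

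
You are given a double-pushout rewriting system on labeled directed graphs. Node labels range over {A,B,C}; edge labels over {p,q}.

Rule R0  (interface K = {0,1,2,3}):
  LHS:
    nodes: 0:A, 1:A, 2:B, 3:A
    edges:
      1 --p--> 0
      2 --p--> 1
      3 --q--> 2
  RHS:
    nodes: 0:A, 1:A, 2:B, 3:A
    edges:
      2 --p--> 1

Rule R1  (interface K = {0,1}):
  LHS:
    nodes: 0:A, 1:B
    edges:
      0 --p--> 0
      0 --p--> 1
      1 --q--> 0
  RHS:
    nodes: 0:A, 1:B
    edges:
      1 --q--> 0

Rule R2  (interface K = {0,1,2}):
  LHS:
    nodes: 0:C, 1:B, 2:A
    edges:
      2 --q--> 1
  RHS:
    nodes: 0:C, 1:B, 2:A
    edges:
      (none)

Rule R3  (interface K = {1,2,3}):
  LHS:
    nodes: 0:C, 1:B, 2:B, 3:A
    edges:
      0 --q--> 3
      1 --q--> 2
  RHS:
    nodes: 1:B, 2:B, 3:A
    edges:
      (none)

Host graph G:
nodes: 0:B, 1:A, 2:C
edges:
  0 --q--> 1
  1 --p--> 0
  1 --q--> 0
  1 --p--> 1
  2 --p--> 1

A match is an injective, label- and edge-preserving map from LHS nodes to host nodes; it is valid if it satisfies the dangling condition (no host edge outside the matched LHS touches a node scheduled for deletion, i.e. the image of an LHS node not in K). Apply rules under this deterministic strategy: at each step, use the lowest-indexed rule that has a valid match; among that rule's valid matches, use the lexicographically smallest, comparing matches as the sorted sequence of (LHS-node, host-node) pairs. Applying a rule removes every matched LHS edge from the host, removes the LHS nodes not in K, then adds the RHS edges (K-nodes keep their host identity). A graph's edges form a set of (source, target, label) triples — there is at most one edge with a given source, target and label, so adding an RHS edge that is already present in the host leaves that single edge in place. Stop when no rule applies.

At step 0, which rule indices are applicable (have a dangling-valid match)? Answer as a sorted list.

Answer: [R1,R2]

Steps:
R0: no valid match — LHS pattern not found
R1: 1 valid match — {0↦1, 1↦0}
R2: 1 valid match — {0↦2, 1↦0, 2↦1}
R3: no valid match — LHS pattern not found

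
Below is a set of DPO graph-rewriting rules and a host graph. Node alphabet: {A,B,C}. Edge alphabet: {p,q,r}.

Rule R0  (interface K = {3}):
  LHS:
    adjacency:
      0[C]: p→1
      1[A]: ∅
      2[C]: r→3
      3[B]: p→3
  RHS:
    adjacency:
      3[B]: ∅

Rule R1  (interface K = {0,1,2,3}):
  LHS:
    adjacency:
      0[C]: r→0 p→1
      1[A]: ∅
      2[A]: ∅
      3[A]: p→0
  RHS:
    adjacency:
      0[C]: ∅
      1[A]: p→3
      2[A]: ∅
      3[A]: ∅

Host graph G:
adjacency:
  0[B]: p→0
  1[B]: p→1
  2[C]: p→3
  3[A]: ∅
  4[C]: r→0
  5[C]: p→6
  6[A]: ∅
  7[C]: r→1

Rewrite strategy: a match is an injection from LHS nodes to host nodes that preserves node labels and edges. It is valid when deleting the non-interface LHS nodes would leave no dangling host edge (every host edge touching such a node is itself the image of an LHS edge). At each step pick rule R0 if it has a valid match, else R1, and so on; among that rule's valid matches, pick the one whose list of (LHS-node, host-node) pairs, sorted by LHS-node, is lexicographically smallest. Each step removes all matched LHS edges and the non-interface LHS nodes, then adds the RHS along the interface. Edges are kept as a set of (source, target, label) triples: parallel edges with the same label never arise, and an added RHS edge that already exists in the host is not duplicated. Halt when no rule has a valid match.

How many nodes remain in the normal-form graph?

Answer: 2

Rewrite trace:
[0] host  ⇒  8 nodes, 6 edges  {0-p->0 1-p->1 2-p->3 4-r->0 5-p->6 7-r->1}
[1] R0 @ {0↦2, 1↦3, 2↦4, 3↦0}  ⇒  5 nodes, 3 edges  {1-p->1 5-p->6 7-r->1}
[2] R0 @ {0↦5, 1↦6, 2↦7, 3↦1}  ⇒  2 nodes, 0 edges  {∅}
final graph: no rule applies after step 2
NF nodes: {0:B, 1:B}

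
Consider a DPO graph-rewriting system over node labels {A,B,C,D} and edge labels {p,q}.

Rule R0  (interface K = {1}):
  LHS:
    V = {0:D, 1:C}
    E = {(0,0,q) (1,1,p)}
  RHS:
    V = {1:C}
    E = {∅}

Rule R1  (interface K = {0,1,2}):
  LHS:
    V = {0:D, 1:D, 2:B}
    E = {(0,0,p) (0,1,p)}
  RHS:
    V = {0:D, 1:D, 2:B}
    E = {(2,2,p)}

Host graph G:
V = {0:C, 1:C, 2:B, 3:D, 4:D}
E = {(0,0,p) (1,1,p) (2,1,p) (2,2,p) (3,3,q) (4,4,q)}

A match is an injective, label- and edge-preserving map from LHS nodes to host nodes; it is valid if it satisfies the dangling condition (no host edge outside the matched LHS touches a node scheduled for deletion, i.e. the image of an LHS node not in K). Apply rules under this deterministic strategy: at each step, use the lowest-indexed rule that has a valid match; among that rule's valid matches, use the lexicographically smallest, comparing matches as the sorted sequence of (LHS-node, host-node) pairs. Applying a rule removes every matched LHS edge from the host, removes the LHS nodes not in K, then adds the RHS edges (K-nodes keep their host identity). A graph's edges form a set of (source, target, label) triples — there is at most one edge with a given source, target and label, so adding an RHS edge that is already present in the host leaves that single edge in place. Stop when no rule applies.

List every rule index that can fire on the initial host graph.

Answer: [R0]

Derivation:
R0: 4 valid matches — {0↦3, 1↦0}, {0↦3, 1↦1}, {0↦4, 1↦0} (+1 more)
R1: no valid match — LHS pattern not found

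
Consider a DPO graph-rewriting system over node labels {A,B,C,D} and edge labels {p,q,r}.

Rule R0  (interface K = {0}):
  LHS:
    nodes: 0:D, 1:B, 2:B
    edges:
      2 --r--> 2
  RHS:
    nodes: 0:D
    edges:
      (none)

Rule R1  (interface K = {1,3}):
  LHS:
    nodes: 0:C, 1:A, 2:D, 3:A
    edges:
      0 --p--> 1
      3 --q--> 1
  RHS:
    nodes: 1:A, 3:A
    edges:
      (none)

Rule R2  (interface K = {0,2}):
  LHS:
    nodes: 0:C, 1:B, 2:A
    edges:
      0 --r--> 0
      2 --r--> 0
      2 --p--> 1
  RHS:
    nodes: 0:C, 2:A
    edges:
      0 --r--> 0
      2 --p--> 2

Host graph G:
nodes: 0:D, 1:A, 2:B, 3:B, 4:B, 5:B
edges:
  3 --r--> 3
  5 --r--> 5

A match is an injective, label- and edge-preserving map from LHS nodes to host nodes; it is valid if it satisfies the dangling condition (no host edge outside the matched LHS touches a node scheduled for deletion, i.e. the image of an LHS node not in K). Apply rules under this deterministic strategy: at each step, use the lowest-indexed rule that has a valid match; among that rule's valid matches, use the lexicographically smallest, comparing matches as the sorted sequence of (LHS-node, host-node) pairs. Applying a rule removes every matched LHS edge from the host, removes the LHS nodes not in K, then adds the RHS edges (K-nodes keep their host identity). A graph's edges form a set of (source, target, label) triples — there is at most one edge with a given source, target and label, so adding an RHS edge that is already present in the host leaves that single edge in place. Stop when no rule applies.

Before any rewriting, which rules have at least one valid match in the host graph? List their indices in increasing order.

Answer: [R0]

Rewrite trace:
R0: 4 valid matches — {0↦0, 1↦2, 2↦3}, {0↦0, 1↦2, 2↦5}, {0↦0, 1↦4, 2↦3} (+1 more)
R1: no valid match — LHS pattern not found
R2: no valid match — LHS pattern not found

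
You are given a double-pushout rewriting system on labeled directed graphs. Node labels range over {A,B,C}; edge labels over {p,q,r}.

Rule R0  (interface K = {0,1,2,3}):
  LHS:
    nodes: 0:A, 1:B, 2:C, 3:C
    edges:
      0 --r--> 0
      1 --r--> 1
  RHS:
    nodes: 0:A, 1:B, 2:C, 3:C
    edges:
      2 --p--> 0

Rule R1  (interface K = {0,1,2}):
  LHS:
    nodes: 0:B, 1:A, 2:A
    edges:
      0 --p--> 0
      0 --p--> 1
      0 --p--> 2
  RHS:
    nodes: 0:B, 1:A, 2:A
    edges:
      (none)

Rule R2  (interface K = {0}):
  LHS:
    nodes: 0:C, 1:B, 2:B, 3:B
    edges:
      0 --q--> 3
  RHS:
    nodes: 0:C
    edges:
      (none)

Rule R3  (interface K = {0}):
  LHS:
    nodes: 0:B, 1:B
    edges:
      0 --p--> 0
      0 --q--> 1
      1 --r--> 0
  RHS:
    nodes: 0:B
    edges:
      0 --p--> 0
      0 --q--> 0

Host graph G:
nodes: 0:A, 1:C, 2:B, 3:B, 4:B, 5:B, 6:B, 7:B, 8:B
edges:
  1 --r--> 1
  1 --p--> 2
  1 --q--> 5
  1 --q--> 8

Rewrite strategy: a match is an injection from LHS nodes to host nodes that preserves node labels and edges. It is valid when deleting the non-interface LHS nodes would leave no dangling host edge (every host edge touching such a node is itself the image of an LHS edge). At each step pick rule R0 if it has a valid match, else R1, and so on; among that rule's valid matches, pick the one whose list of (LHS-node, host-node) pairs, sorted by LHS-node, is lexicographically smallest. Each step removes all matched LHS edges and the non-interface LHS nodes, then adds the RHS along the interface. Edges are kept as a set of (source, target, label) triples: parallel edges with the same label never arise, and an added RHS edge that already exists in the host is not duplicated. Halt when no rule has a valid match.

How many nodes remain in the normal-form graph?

initial: |V|=9 |E|=4  E = 1-r->1 1-p->2 1-q->5 1-q->8
step 1: apply R2 at {0↦1, 1↦3, 2↦4, 3↦5}  → |V|=6 |E|=3  E = 1-r->1 1-p->2 1-q->8
step 2: apply R2 at {0↦1, 1↦6, 2↦7, 3↦8}  → |V|=3 |E|=2  E = 1-r->1 1-p->2
halt: no rule applies after step 2
NF nodes: {0:A, 1:C, 2:B}

Answer: 3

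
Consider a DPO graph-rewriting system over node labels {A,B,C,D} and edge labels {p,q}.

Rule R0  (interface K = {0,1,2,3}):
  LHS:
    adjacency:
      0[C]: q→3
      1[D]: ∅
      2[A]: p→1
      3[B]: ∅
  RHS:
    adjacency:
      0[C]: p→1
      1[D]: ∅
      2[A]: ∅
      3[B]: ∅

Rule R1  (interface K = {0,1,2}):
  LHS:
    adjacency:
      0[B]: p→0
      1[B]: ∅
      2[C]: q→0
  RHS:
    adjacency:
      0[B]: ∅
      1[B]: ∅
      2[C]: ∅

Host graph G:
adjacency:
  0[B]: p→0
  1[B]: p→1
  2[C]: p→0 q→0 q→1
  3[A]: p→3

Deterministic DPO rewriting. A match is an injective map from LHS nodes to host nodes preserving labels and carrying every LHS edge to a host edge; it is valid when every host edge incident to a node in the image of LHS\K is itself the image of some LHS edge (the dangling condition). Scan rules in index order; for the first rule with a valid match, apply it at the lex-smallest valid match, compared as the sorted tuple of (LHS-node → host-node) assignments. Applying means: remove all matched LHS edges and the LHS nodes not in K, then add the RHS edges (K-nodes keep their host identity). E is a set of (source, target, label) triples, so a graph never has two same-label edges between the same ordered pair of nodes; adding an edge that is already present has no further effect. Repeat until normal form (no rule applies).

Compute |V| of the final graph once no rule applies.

[0] host  ⇒  4 nodes, 6 edges  {0-p->0 1-p->1 2-p->0 2-q->0 2-q->1 3-p->3}
[1] R1 @ {0↦0, 1↦1, 2↦2}  ⇒  4 nodes, 4 edges  {1-p->1 2-p->0 2-q->1 3-p->3}
[2] R1 @ {0↦1, 1↦0, 2↦2}  ⇒  4 nodes, 2 edges  {2-p->0 3-p->3}
halt: no rule applies after step 2
NF nodes: {0:B, 1:B, 2:C, 3:A}

Answer: 4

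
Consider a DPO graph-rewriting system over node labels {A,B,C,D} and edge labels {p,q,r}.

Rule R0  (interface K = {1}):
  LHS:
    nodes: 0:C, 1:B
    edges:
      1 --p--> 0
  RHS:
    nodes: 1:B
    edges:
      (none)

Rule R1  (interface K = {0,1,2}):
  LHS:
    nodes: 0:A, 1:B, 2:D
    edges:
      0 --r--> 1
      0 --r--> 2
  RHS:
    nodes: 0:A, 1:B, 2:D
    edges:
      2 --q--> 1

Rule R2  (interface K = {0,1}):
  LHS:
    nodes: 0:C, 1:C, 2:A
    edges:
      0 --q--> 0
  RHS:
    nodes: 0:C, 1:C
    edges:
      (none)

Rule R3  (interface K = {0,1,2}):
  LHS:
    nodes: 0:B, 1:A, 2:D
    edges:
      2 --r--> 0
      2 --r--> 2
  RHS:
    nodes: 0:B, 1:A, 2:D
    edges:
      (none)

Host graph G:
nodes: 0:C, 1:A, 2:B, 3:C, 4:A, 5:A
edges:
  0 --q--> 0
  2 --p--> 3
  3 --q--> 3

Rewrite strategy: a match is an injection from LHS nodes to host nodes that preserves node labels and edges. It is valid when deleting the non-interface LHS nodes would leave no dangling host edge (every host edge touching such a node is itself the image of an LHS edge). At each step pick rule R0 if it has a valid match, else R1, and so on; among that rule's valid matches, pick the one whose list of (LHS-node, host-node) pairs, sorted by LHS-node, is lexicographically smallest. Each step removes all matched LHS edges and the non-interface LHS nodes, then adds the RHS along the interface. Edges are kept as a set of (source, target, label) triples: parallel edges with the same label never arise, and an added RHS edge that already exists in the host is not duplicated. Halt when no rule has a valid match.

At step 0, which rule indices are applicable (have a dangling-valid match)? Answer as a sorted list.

R0: no valid match — 1 raw match, all fail dangling condition
R1: no valid match — LHS pattern not found
R2: 6 valid matches — {0↦0, 1↦3, 2↦1}, {0↦0, 1↦3, 2↦4}, {0↦0, 1↦3, 2↦5} (+3 more)
R3: no valid match — LHS pattern not found

Answer: [R2]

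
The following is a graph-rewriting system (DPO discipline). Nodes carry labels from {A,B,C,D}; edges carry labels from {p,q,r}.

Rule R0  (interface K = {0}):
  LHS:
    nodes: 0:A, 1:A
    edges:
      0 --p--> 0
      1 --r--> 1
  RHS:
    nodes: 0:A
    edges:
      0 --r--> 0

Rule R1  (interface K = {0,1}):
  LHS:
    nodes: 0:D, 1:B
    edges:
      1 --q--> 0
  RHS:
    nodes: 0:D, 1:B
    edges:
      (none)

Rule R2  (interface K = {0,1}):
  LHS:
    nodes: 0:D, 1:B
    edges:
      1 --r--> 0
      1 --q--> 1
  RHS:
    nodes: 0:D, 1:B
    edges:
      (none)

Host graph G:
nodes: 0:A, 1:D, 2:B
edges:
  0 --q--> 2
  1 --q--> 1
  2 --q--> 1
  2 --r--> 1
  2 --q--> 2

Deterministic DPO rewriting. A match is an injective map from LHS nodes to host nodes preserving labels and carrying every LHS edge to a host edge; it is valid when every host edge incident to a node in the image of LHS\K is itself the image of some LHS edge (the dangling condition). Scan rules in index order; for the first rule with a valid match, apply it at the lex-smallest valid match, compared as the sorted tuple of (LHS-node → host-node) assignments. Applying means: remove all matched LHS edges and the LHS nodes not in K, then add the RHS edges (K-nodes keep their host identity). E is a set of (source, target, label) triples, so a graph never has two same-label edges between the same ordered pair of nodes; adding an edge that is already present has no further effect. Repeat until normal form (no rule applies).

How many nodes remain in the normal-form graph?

Answer: 3

Derivation:
start.  V:3 E:5  edges: 0-q->2 1-q->1 2-q->1 2-r->1 2-q->2
1. fire R1 via {0↦1, 1↦2}  →  V:3 E:4  edges: 0-q->2 1-q->1 2-r->1 2-q->2
2. fire R2 via {0↦1, 1↦2}  →  V:3 E:2  edges: 0-q->2 1-q->1
normal form: no rule applies after step 2
NF nodes: {0:A, 1:D, 2:B}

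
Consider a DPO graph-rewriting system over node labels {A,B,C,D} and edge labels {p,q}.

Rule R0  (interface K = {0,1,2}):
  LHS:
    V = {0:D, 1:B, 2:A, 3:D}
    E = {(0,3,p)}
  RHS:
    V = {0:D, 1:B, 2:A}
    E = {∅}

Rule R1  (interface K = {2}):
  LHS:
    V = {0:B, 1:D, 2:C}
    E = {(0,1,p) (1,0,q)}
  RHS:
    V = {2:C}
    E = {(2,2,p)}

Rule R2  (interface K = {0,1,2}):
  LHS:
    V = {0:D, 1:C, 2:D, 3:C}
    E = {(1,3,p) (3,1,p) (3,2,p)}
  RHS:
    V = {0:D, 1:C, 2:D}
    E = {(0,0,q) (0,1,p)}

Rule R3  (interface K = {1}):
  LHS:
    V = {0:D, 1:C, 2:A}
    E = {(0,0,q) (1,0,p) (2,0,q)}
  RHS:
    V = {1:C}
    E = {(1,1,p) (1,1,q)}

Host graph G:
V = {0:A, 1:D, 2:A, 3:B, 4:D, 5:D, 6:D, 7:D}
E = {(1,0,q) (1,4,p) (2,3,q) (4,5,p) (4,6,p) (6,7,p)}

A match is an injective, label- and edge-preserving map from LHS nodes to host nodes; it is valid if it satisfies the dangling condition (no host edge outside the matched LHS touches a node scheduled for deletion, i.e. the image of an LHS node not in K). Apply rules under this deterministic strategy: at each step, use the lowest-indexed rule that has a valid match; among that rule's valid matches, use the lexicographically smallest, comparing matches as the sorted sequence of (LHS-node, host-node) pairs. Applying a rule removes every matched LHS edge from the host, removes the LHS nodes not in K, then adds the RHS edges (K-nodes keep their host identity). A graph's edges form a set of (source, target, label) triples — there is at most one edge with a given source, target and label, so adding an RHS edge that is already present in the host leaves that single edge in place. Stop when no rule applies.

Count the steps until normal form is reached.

[0] host  ⇒  8 nodes, 6 edges  {1-q->0 1-p->4 2-q->3 4-p->5 4-p->6 6-p->7}
[1] R0 @ {0↦4, 1↦3, 2↦0, 3↦5}  ⇒  7 nodes, 5 edges  {1-q->0 1-p->4 2-q->3 4-p->6 6-p->7}
[2] R0 @ {0↦6, 1↦3, 2↦0, 3↦7}  ⇒  6 nodes, 4 edges  {1-q->0 1-p->4 2-q->3 4-p->6}
[3] R0 @ {0↦4, 1↦3, 2↦0, 3↦6}  ⇒  5 nodes, 3 edges  {1-q->0 1-p->4 2-q->3}
[4] R0 @ {0↦1, 1↦3, 2↦0, 3↦4}  ⇒  4 nodes, 2 edges  {1-q->0 2-q->3}
normal form: no rule applies after step 4

Answer: 4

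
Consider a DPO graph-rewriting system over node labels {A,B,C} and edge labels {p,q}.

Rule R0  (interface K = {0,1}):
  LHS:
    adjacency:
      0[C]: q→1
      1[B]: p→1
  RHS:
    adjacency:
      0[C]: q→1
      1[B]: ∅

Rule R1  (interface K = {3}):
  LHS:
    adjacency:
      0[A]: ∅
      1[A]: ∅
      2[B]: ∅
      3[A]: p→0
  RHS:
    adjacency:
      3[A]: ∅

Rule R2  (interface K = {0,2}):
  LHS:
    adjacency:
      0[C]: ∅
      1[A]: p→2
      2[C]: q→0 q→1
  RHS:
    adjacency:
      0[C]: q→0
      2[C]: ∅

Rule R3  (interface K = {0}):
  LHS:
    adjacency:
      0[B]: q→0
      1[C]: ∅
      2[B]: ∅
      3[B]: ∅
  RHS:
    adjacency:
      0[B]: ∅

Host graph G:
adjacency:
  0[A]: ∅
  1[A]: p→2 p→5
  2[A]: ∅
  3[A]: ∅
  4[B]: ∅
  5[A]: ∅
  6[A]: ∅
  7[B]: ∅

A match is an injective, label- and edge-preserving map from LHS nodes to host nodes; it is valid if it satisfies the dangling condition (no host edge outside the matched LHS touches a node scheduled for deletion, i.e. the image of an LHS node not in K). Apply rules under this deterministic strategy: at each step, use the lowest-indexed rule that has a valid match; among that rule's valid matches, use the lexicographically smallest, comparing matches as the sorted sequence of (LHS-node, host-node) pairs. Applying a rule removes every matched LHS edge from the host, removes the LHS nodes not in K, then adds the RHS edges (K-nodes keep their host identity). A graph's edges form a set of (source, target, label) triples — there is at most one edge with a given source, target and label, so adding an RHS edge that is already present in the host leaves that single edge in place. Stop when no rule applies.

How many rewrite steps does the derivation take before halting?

Answer: 2

Steps:
initial: |V|=8 |E|=2  E = 1-p->2 1-p->5
step 1: apply R1 at {0↦2, 1↦0, 2↦4, 3↦1}  → |V|=5 |E|=1  E = 1-p->5
step 2: apply R1 at {0↦5, 1↦3, 2↦7, 3↦1}  → |V|=2 |E|=0  E = ∅
final graph: no rule applies after step 2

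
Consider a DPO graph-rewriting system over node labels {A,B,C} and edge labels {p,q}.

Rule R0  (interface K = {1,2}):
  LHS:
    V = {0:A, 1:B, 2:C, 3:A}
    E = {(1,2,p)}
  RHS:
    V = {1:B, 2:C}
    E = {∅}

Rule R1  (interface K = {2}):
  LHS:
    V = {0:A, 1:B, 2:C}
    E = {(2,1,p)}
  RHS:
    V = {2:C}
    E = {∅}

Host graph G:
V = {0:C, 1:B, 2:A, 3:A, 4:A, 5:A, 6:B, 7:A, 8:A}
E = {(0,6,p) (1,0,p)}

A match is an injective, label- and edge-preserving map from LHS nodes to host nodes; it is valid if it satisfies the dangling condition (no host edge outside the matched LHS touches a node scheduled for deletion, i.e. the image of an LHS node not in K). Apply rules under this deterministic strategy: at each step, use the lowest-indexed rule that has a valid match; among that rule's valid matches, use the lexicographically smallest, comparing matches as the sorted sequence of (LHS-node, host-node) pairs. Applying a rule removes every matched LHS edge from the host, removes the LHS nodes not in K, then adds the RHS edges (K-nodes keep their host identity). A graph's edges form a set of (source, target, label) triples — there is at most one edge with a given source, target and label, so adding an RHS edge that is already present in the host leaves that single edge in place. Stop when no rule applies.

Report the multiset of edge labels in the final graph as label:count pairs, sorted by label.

Answer: (no edges)

Rewrite trace:
[0] host  ⇒  9 nodes, 2 edges  {0-p->6 1-p->0}
[1] R0 @ {0↦2, 1↦1, 2↦0, 3↦3}  ⇒  7 nodes, 1 edges  {0-p->6}
[2] R1 @ {0↦4, 1↦6, 2↦0}  ⇒  5 nodes, 0 edges  {∅}
normal form: no rule applies after step 2
NF edges: []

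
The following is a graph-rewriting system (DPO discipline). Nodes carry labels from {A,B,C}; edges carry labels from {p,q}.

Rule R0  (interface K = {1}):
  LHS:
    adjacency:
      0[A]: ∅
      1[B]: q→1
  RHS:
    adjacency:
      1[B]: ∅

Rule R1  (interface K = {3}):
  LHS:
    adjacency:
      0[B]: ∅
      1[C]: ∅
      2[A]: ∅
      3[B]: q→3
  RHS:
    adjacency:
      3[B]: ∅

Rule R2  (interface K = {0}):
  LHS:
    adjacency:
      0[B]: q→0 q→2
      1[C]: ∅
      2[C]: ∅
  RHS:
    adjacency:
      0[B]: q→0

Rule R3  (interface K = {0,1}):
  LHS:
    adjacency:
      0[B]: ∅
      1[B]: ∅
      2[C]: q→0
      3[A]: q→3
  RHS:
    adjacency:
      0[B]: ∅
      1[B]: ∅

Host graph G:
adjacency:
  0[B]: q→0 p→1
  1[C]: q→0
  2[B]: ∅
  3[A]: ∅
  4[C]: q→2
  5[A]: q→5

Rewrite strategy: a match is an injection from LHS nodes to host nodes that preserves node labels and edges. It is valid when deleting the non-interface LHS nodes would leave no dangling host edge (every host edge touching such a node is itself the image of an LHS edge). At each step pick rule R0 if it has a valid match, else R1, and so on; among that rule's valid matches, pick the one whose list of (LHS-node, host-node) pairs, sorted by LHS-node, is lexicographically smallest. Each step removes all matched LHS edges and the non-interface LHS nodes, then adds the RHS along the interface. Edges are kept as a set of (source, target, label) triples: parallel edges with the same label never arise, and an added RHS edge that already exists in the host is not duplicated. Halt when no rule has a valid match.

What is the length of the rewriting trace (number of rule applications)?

Answer: 2

Steps:
[0] host  ⇒  6 nodes, 5 edges  {0-q->0 0-p->1 1-q->0 4-q->2 5-q->5}
[1] R0 @ {0↦3, 1↦0}  ⇒  5 nodes, 4 edges  {0-p->1 1-q->0 4-q->2 5-q->5}
[2] R3 @ {0↦2, 1↦0, 2↦4, 3↦5}  ⇒  3 nodes, 2 edges  {0-p->1 1-q->0}
final graph: no rule applies after step 2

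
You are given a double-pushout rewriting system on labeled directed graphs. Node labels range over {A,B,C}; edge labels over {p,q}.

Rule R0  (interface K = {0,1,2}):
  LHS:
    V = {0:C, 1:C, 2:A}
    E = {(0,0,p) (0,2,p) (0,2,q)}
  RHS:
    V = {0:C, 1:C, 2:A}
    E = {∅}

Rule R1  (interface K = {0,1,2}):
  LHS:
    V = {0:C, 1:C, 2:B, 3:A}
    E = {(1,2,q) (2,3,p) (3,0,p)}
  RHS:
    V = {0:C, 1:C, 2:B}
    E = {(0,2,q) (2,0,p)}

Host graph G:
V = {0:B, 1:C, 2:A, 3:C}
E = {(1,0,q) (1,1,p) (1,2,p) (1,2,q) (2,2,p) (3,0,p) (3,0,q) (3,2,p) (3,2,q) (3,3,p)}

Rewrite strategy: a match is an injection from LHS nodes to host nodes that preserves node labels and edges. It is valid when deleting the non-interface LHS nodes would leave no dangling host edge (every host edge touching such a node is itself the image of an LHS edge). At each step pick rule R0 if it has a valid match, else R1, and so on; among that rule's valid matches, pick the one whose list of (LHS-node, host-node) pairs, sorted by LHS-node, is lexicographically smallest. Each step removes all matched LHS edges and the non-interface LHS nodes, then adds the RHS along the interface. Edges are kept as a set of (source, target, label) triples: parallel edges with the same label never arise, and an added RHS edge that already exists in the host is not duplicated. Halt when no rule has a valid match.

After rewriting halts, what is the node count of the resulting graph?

Answer: 4

Rewrite trace:
[0] host  ⇒  4 nodes, 10 edges  {1-q->0 1-p->1 1-p->2 1-q->2 2-p->2 3-p->0 3-q->0 3-p->2 3-q->2 3-p->3}
[1] R0 @ {0↦1, 1↦3, 2↦2}  ⇒  4 nodes, 7 edges  {1-q->0 2-p->2 3-p->0 3-q->0 3-p->2 3-q->2 3-p->3}
[2] R0 @ {0↦3, 1↦1, 2↦2}  ⇒  4 nodes, 4 edges  {1-q->0 2-p->2 3-p->0 3-q->0}
halt: no rule applies after step 2
NF nodes: {0:B, 1:C, 2:A, 3:C}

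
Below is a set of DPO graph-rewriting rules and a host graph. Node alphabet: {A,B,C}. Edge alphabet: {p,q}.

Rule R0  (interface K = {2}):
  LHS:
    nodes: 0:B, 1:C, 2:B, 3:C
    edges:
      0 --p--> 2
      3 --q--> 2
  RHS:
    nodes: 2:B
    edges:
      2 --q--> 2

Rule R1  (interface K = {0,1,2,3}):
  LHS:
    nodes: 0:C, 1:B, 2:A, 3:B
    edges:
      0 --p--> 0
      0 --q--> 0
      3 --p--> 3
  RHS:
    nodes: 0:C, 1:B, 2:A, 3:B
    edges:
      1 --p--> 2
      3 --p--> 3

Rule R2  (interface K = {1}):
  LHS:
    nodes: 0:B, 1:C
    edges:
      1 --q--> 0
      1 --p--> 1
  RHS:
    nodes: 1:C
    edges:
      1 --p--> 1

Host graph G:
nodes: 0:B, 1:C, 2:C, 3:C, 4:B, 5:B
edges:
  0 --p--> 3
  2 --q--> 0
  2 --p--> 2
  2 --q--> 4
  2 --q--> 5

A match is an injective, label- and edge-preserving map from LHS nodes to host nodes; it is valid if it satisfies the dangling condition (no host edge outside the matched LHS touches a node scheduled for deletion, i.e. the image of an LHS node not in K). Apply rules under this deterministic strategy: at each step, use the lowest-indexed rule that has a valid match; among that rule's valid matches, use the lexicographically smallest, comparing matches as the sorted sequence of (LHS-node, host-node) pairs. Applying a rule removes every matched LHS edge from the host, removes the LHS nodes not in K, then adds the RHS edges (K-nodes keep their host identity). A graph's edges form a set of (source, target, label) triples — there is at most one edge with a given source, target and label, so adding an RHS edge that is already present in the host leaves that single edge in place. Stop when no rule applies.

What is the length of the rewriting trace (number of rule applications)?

start.  V:6 E:5  edges: 0-p->3 2-q->0 2-p->2 2-q->4 2-q->5
1. fire R2 via {0↦4, 1↦2}  →  V:5 E:4  edges: 0-p->3 2-q->0 2-p->2 2-q->5
2. fire R2 via {0↦5, 1↦2}  →  V:4 E:3  edges: 0-p->3 2-q->0 2-p->2
final graph: no rule applies after step 2

Answer: 2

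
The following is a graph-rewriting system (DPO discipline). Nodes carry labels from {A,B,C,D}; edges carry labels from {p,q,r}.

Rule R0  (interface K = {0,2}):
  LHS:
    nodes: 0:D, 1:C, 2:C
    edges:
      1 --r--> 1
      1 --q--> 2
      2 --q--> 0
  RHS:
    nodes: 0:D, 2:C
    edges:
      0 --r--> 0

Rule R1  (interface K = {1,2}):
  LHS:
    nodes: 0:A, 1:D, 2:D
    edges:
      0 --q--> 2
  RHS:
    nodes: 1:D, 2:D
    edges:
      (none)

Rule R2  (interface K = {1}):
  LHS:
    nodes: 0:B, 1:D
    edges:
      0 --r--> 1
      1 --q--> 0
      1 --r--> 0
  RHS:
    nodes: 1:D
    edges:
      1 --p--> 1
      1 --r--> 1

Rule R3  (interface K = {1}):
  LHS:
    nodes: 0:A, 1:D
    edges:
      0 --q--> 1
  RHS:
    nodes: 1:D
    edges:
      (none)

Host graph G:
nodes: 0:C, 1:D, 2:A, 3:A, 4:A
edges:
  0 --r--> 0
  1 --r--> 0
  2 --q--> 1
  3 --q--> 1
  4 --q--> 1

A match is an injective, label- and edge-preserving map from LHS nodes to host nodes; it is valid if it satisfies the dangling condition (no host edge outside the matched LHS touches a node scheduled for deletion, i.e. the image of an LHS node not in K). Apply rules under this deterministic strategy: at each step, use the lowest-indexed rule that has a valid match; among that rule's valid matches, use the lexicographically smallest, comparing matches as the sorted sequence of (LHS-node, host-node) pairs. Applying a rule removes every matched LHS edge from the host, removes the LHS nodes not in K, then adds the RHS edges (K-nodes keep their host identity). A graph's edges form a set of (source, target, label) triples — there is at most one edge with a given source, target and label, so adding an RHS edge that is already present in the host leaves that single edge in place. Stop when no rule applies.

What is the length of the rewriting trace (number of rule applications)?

[0] host  ⇒  5 nodes, 5 edges  {0-r->0 1-r->0 2-q->1 3-q->1 4-q->1}
[1] R3 @ {0↦2, 1↦1}  ⇒  4 nodes, 4 edges  {0-r->0 1-r->0 3-q->1 4-q->1}
[2] R3 @ {0↦3, 1↦1}  ⇒  3 nodes, 3 edges  {0-r->0 1-r->0 4-q->1}
[3] R3 @ {0↦4, 1↦1}  ⇒  2 nodes, 2 edges  {0-r->0 1-r->0}
halt: no rule applies after step 3

Answer: 3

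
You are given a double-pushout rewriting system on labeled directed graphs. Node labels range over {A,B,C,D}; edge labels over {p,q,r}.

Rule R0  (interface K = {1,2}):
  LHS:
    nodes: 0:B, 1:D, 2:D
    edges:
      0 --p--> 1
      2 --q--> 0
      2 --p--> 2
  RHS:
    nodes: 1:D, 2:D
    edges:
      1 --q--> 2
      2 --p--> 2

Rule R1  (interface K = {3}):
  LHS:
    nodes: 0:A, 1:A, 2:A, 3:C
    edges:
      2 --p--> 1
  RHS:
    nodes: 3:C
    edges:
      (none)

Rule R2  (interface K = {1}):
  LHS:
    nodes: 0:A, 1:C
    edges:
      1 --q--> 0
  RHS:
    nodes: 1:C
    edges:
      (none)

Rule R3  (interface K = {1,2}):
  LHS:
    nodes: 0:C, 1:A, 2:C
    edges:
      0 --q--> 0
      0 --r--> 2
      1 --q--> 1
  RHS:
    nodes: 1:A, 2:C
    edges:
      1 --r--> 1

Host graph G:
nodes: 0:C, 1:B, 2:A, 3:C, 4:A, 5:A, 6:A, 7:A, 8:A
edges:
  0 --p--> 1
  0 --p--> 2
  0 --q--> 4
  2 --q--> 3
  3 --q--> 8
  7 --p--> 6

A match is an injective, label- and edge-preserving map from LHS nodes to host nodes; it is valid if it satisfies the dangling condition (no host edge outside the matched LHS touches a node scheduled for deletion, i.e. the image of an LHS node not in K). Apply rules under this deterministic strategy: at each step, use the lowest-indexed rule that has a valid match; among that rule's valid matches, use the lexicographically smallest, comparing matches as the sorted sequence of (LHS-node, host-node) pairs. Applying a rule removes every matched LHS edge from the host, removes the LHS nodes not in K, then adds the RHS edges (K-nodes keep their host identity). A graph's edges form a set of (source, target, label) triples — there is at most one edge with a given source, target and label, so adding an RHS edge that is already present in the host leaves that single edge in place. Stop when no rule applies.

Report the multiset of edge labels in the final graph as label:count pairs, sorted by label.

Answer: p:2 q:1

Rewrite trace:
[0] host  ⇒  9 nodes, 6 edges  {0-p->1 0-p->2 0-q->4 2-q->3 3-q->8 7-p->6}
[1] R1 @ {0↦5, 1↦6, 2↦7, 3↦0}  ⇒  6 nodes, 5 edges  {0-p->1 0-p->2 0-q->4 2-q->3 3-q->8}
[2] R2 @ {0↦4, 1↦0}  ⇒  5 nodes, 4 edges  {0-p->1 0-p->2 2-q->3 3-q->8}
[3] R2 @ {0↦8, 1↦3}  ⇒  4 nodes, 3 edges  {0-p->1 0-p->2 2-q->3}
normal form: no rule applies after step 3
NF edges: [(0, 1, 'p'), (0, 2, 'p'), (2, 3, 'q')]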